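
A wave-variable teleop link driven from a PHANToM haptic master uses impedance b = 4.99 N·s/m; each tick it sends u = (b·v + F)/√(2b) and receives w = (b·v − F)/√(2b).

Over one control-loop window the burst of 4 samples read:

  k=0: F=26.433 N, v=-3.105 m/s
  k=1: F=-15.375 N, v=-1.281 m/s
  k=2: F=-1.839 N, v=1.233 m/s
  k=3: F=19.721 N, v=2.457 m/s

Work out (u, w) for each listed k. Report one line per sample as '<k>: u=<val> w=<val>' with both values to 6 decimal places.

0: u=3.462696 w=-13.271744
1: u=-6.890284 w=2.843459
2: u=1.365468 w=2.529719
3: u=10.123545 w=-2.361602

k=0: b·v=4.99×(-3.105)=-15.493950; √(2b)=3.159114; u=(-15.493950+26.433)/3.159114=3.462696, w=(-15.493950−26.433)/3.159114=-13.271744
k=1: b·v=4.99×(-1.281)=-6.392190; √(2b)=3.159114; u=(-6.392190+(-15.375))/3.159114=-6.890284, w=(-6.392190−(-15.375))/3.159114=2.843459
k=2: b·v=4.99×1.233=6.152670; √(2b)=3.159114; u=(6.152670+(-1.839))/3.159114=1.365468, w=(6.152670−(-1.839))/3.159114=2.529719
k=3: b·v=4.99×2.457=12.260430; √(2b)=3.159114; u=(12.260430+19.721)/3.159114=10.123545, w=(12.260430−19.721)/3.159114=-2.361602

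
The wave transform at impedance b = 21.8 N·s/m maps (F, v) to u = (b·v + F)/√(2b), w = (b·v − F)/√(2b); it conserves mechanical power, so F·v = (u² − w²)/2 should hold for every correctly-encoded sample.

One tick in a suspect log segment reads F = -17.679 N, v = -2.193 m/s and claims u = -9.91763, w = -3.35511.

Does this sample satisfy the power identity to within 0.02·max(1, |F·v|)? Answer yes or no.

no

F·v = (-17.679)×(-2.193) = 38.77005 W.
(u² − w²)/2 = (98.35938 − 11.25676)/2 = 43.55131 W.
|Δ| = 4.78126;  2% of max(1, |F·v|) = 0.77540.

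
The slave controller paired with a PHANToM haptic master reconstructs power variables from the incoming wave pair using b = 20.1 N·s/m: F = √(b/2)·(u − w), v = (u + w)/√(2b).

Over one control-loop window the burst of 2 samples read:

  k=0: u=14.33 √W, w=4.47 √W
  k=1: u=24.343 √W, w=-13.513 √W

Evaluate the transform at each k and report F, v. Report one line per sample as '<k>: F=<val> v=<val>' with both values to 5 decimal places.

0: F=31.25791 v=2.96514
1: F=120.01009 v=1.70811

k=0: u−w=9.86000, u+w=18.80000; √(b/2)=3.17017, √(2b)=6.34035; F=3.17017×9.86=31.25791, v=18.80000/6.34035=2.96514
k=1: u−w=37.85600, u+w=10.83000; √(b/2)=3.17017, √(2b)=6.34035; F=3.17017×37.856=120.01009, v=10.83000/6.34035=1.70811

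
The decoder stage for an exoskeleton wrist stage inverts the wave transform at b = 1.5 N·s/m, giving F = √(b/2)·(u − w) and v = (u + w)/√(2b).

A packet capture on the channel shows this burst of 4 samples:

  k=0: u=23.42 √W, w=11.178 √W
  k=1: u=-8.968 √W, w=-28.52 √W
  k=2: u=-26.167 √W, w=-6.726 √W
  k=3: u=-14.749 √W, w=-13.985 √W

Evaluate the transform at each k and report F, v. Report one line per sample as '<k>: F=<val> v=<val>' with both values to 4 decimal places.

0: F=10.6019 v=19.9752
1: F=16.9325 v=-21.6437
2: F=-16.8364 v=-18.9908
3: F=-0.6616 v=-16.5896

k=0: u−w=12.2420, u+w=34.5980; √(b/2)=0.8660, √(2b)=1.7321; F=0.8660×12.242=10.6019, v=34.5980/1.7321=19.9752
k=1: u−w=19.5520, u+w=-37.4880; √(b/2)=0.8660, √(2b)=1.7321; F=0.8660×19.552=16.9325, v=-37.4880/1.7321=-21.6437
k=2: u−w=-19.4410, u+w=-32.8930; √(b/2)=0.8660, √(2b)=1.7321; F=0.8660×(-19.441)=-16.8364, v=-32.8930/1.7321=-18.9908
k=3: u−w=-0.7640, u+w=-28.7340; √(b/2)=0.8660, √(2b)=1.7321; F=0.8660×(-0.764)=-0.6616, v=-28.7340/1.7321=-16.5896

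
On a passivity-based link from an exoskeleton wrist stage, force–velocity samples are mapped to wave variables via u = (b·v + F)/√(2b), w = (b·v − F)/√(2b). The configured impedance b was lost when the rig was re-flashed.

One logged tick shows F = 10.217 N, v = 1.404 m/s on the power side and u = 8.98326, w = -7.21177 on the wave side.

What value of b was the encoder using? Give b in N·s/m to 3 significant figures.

u + w = 1.7715;  u + w = √(2b)·v, so √(2b) = 1.7715/1.404 = 1.2617.
b = (√(2b))²/2 = 1.5920/2 = 0.7960.
(Check via u − w = 2F/√(2b): u − w = 16.1950, 2F/√(2b) = 16.1950.)

b = 0.796 N·s/m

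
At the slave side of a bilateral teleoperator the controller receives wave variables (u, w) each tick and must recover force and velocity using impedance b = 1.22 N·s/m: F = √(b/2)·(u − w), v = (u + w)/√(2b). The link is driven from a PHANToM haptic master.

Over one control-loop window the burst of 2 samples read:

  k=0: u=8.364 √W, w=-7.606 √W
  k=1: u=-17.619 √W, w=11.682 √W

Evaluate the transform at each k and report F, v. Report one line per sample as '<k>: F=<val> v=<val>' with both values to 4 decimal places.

k=0: u−w=15.9700, u+w=0.7580; √(b/2)=0.7810, √(2b)=1.5620; F=0.7810×15.97=12.4730, v=0.7580/1.5620=0.4853
k=1: u−w=-29.3010, u+w=-5.9370; √(b/2)=0.7810, √(2b)=1.5620; F=0.7810×(-29.301)=-22.8848, v=-5.9370/1.5620=-3.8008

0: F=12.4730 v=0.4853
1: F=-22.8848 v=-3.8008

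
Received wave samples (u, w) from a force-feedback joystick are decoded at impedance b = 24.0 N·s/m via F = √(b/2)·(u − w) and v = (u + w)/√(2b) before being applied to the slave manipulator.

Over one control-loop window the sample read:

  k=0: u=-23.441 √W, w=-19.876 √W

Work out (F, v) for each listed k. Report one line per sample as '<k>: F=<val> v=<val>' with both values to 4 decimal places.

k=0: u−w=-3.5650, u+w=-43.3170; √(b/2)=3.4641, √(2b)=6.9282; F=3.4641×(-3.565)=-12.3495, v=-43.3170/6.9282=-6.2523

0: F=-12.3495 v=-6.2523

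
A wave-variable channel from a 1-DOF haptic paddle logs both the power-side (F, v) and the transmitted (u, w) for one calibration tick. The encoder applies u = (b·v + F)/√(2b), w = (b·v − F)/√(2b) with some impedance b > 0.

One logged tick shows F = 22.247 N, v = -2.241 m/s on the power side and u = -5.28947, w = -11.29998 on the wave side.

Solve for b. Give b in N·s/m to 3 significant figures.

u + w = -16.58945;  u + w = √(2b)·v, so √(2b) = -16.58945/(-2.241) = 7.40270.
b = (√(2b))²/2 = 54.79996/2 = 27.39998.
(Check via u − w = 2F/√(2b): u − w = 6.01051, 2F/√(2b) = 6.01051.)

b = 27.4 N·s/m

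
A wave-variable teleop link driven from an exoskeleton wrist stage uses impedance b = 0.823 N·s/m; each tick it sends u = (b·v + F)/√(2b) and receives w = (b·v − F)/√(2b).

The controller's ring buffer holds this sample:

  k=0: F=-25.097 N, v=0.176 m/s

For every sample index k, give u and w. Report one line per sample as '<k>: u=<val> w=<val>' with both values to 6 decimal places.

0: u=-19.448813 w=19.674615

k=0: b·v=0.823×0.176=0.144848; √(2b)=1.282965; u=(0.144848+(-25.097))/1.282965=-19.448813, w=(0.144848−(-25.097))/1.282965=19.674615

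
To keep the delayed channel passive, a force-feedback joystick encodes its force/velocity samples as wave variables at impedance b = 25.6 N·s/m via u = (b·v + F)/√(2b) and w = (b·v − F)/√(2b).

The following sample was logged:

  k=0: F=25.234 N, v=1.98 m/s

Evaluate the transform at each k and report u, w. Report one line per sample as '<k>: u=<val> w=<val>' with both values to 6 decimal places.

0: u=10.610422 w=3.557305

k=0: b·v=25.6×1.98=50.688000; √(2b)=7.155418; u=(50.688000+25.234)/7.155418=10.610422, w=(50.688000−25.234)/7.155418=3.557305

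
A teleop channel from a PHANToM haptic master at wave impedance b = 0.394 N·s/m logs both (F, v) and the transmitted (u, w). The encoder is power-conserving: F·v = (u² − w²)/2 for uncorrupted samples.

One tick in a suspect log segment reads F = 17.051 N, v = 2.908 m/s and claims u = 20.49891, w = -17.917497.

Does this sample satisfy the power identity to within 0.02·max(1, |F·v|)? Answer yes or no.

F·v = 17.051×2.908 = 49.584308 W.
(u² − w²)/2 = (420.205311 − 321.036699)/2 = 49.584306 W.
|Δ| = 0.000002;  2% of max(1, |F·v|) = 0.991686.

yes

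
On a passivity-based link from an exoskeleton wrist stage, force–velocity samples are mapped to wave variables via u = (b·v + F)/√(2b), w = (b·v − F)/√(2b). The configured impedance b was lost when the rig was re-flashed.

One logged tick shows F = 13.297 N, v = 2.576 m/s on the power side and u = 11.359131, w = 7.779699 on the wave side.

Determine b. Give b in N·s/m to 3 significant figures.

u + w = 19.138830;  u + w = √(2b)·v, so √(2b) = 19.138830/2.576 = 7.429670.
b = (√(2b))²/2 = 55.199997/2 = 27.599998.
(Check via u − w = 2F/√(2b): u − w = 3.579432, 2F/√(2b) = 3.579432.)

b = 27.6 N·s/m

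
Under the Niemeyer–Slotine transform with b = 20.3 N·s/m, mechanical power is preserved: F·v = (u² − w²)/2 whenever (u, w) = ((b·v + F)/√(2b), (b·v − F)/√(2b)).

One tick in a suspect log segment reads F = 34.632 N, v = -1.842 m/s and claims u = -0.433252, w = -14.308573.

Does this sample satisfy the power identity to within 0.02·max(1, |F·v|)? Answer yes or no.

no

F·v = 34.632×(-1.842) = -63.792144 W.
(u² − w²)/2 = (0.187707 − 204.735261)/2 = -102.273777 W.
|Δ| = 38.481633;  2% of max(1, |F·v|) = 1.275843.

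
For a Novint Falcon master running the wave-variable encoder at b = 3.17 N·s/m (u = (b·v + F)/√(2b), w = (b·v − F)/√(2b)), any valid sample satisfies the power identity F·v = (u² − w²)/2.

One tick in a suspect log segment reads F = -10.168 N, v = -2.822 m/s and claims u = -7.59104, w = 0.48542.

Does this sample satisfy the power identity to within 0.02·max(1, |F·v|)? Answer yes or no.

F·v = (-10.168)×(-2.822) = 28.69410 W.
(u² − w²)/2 = (57.62389 − 0.23563)/2 = 28.69413 W.
|Δ| = 0.00003;  2% of max(1, |F·v|) = 0.57388.

yes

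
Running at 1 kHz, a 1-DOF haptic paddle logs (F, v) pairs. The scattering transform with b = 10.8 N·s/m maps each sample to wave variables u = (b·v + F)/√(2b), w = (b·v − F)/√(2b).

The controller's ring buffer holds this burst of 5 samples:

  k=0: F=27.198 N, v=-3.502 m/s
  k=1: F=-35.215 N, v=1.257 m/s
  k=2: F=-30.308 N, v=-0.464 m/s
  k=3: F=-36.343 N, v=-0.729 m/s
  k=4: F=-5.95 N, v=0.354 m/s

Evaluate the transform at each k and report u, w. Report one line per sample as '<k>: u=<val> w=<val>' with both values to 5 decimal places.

0: u=-2.28583 w=-13.98999
1: u=-4.65606 w=10.49807
2: u=-7.59948 w=5.44300
3: u=-9.51381 w=6.12573
4: u=-0.45761 w=2.10286

k=0: b·v=10.8×(-3.502)=-37.82160; √(2b)=4.64758; u=(-37.82160+27.198)/4.64758=-2.28583, w=(-37.82160−27.198)/4.64758=-13.98999
k=1: b·v=10.8×1.257=13.57560; √(2b)=4.64758; u=(13.57560+(-35.215))/4.64758=-4.65606, w=(13.57560−(-35.215))/4.64758=10.49807
k=2: b·v=10.8×(-0.464)=-5.01120; √(2b)=4.64758; u=(-5.01120+(-30.308))/4.64758=-7.59948, w=(-5.01120−(-30.308))/4.64758=5.44300
k=3: b·v=10.8×(-0.729)=-7.87320; √(2b)=4.64758; u=(-7.87320+(-36.343))/4.64758=-9.51381, w=(-7.87320−(-36.343))/4.64758=6.12573
k=4: b·v=10.8×0.354=3.82320; √(2b)=4.64758; u=(3.82320+(-5.95))/4.64758=-0.45761, w=(3.82320−(-5.95))/4.64758=2.10286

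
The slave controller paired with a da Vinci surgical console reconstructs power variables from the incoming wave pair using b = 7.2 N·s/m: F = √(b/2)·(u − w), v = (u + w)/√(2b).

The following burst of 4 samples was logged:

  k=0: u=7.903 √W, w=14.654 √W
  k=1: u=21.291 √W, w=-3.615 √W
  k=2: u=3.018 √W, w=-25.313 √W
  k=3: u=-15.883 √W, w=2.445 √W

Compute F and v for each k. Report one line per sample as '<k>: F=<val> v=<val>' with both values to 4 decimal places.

k=0: u−w=-6.7510, u+w=22.5570; √(b/2)=1.8974, √(2b)=3.7947; F=1.8974×(-6.751)=-12.8091, v=22.5570/3.7947=5.9443
k=1: u−w=24.9060, u+w=17.6760; √(b/2)=1.8974, √(2b)=3.7947; F=1.8974×24.906=47.2558, v=17.6760/3.7947=4.6580
k=2: u−w=28.3310, u+w=-22.2950; √(b/2)=1.8974, √(2b)=3.7947; F=1.8974×28.331=53.7543, v=-22.2950/3.7947=-5.8752
k=3: u−w=-18.3280, u+w=-13.4380; √(b/2)=1.8974, √(2b)=3.7947; F=1.8974×(-18.328)=-34.7749, v=-13.4380/3.7947=-3.5412

0: F=-12.8091 v=5.9443
1: F=47.2558 v=4.6580
2: F=53.7543 v=-5.8752
3: F=-34.7749 v=-3.5412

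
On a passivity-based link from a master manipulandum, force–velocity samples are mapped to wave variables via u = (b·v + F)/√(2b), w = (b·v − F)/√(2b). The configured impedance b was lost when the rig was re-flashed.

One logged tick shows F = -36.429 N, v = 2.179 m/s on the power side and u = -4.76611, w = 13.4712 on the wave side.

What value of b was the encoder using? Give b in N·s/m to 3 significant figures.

u + w = 8.70509;  u + w = √(2b)·v, so √(2b) = 8.70509/2.179 = 3.99499.
b = (√(2b))²/2 = 15.95997/2 = 7.97998.
(Check via u − w = 2F/√(2b): u − w = -18.23731, 2F/√(2b) = -18.23733.)

b = 7.98 N·s/m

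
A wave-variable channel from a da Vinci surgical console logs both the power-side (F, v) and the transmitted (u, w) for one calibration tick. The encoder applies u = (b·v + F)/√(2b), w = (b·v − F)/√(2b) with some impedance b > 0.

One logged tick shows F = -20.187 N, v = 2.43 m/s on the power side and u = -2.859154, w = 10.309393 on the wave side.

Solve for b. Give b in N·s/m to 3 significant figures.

b = 4.7 N·s/m

u + w = 7.450239;  u + w = √(2b)·v, so √(2b) = 7.450239/2.43 = 3.065942.
b = (√(2b))²/2 = 9.400000/2 = 4.700000.
(Check via u − w = 2F/√(2b): u − w = -13.168547, 2F/√(2b) = -13.168547.)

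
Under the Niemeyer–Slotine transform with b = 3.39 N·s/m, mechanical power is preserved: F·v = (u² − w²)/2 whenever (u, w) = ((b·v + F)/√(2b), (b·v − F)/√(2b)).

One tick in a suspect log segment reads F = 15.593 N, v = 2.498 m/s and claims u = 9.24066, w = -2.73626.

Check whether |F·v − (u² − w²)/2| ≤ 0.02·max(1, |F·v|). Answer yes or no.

yes

F·v = 15.593×2.498 = 38.9513 W.
(u² − w²)/2 = (85.3898 − 7.4871)/2 = 38.9513 W.
|Δ| = 0.0000;  2% of max(1, |F·v|) = 0.7790.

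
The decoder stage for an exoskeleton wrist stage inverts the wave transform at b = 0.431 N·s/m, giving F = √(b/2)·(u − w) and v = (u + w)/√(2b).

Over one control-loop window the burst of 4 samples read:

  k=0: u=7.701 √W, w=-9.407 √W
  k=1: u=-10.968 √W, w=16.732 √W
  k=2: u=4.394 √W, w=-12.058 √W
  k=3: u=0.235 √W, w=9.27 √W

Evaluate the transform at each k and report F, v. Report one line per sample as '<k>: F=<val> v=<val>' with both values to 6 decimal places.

k=0: u−w=17.108000, u+w=-1.706000; √(b/2)=0.464220, √(2b)=0.928440; F=0.464220×17.108=7.941872, v=-1.706000/0.928440=-1.837492
k=1: u−w=-27.700000, u+w=5.764000; √(b/2)=0.464220, √(2b)=0.928440; F=0.464220×(-27.7)=-12.858888, v=5.764000/0.928440=6.208266
k=2: u−w=16.452000, u+w=-7.664000; √(b/2)=0.464220, √(2b)=0.928440; F=0.464220×16.452=7.637344, v=-7.664000/0.928440=-8.254711
k=3: u−w=-9.035000, u+w=9.505000; √(b/2)=0.464220, √(2b)=0.928440; F=0.464220×(-9.035)=-4.194226, v=9.505000/0.928440=10.237608

0: F=7.941872 v=-1.837492
1: F=-12.858888 v=6.208266
2: F=7.637344 v=-8.254711
3: F=-4.194226 v=10.237608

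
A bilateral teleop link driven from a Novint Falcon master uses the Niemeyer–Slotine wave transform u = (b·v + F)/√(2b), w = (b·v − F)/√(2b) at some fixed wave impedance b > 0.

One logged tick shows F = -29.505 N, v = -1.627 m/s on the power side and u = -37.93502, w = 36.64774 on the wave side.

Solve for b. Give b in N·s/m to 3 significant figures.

b = 0.313 N·s/m

u + w = -1.2873;  u + w = √(2b)·v, so √(2b) = -1.2873/(-1.627) = 0.7912.
b = (√(2b))²/2 = 0.6260/2 = 0.3130.
(Check via u − w = 2F/√(2b): u − w = -74.5828, 2F/√(2b) = -74.5831.)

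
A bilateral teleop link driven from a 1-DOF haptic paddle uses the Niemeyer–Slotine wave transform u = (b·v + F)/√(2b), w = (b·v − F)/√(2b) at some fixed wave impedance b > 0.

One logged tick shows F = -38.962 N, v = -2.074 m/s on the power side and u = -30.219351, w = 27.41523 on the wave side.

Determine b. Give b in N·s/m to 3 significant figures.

u + w = -2.804121;  u + w = √(2b)·v, so √(2b) = -2.804121/(-2.074) = 1.352035.
b = (√(2b))²/2 = 1.827999/2 = 0.914000.
(Check via u − w = 2F/√(2b): u − w = -57.634581, 2F/√(2b) = -57.634594.)

b = 0.914 N·s/m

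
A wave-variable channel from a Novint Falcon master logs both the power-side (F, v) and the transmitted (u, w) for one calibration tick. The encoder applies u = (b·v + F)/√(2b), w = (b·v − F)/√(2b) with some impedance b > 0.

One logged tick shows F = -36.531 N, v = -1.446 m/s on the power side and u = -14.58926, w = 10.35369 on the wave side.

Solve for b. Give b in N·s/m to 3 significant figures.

u + w = -4.23557;  u + w = √(2b)·v, so √(2b) = -4.23557/(-1.446) = 2.92916.
b = (√(2b))²/2 = 8.58000/2 = 4.29000.
(Check via u − w = 2F/√(2b): u − w = -24.94295, 2F/√(2b) = -24.94296.)

b = 4.29 N·s/m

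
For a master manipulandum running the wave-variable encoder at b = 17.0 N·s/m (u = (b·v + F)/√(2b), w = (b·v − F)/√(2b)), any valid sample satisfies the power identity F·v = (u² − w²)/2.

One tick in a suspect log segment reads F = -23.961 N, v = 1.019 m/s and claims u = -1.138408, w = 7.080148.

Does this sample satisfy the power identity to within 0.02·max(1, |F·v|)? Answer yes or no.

F·v = (-23.961)×1.019 = -24.416259 W.
(u² − w²)/2 = (1.295973 − 50.128496)/2 = -24.416261 W.
|Δ| = 0.000002;  2% of max(1, |F·v|) = 0.488325.

yes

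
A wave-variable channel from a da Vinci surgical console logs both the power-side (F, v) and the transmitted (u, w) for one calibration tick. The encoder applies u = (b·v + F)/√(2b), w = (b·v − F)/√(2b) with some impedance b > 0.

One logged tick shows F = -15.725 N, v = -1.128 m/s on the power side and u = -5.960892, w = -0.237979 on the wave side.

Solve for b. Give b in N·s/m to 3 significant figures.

u + w = -6.198871;  u + w = √(2b)·v, so √(2b) = -6.198871/(-1.128) = 5.495453.
b = (√(2b))²/2 = 30.200004/2 = 15.100002.
(Check via u − w = 2F/√(2b): u − w = -5.722913, 2F/√(2b) = -5.722913.)

b = 15.1 N·s/m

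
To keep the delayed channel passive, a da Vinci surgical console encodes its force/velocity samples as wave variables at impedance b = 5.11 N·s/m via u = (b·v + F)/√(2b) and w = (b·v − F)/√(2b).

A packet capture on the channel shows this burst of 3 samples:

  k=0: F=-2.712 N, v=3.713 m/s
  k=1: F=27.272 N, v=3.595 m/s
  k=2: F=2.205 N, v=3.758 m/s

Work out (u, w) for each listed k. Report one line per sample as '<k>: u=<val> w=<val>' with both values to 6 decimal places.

k=0: b·v=5.11×3.713=18.973430; √(2b)=3.196873; u=(18.973430+(-2.712))/3.196873=5.086667, w=(18.973430−(-2.712))/3.196873=6.783324
k=1: b·v=5.11×3.595=18.370450; √(2b)=3.196873; u=(18.370450+27.272)/3.196873=14.277215, w=(18.370450−27.272)/3.196873=-2.784455
k=2: b·v=5.11×3.758=19.203380; √(2b)=3.196873; u=(19.203380+2.205)/3.196873=6.696662, w=(19.203380−2.205)/3.196873=5.317189

0: u=5.086667 w=6.783324
1: u=14.277215 w=-2.784455
2: u=6.696662 w=5.317189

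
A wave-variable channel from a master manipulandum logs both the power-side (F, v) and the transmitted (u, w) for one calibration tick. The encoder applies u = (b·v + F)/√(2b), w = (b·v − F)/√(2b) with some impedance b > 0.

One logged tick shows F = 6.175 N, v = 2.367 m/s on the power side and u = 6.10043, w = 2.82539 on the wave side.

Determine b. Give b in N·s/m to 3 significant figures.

b = 7.11 N·s/m

u + w = 8.92582;  u + w = √(2b)·v, so √(2b) = 8.92582/2.367 = 3.77094.
b = (√(2b))²/2 = 14.22000/2 = 7.11000.
(Check via u − w = 2F/√(2b): u − w = 3.27504, 2F/√(2b) = 3.27504.)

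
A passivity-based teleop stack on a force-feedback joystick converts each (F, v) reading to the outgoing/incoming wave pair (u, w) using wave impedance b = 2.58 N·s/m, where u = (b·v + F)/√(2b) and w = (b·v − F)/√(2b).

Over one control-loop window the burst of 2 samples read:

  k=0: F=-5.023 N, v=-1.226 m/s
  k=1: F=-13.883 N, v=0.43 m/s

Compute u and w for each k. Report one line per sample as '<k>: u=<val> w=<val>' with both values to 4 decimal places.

k=0: b·v=2.58×(-1.226)=-3.1631; √(2b)=2.2716; u=(-3.1631+(-5.023))/2.2716=-3.6037, w=(-3.1631−(-5.023))/2.2716=0.8188
k=1: b·v=2.58×0.43=1.1094; √(2b)=2.2716; u=(1.1094+(-13.883))/2.2716=-5.6233, w=(1.1094−(-13.883))/2.2716=6.6000

0: u=-3.6037 w=0.8188
1: u=-5.6233 w=6.6000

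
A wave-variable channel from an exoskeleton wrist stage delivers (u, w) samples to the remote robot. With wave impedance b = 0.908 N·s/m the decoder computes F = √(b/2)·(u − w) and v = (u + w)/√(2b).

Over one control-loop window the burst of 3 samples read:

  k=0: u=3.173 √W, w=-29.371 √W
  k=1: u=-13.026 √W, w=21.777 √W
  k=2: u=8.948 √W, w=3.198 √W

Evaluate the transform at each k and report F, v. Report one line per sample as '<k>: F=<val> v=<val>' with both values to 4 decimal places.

0: F=21.9280 v=-19.4406
1: F=-23.4501 v=6.4938
2: F=3.8743 v=9.0131

k=0: u−w=32.5440, u+w=-26.1980; √(b/2)=0.6738, √(2b)=1.3476; F=0.6738×32.544=21.9280, v=-26.1980/1.3476=-19.4406
k=1: u−w=-34.8030, u+w=8.7510; √(b/2)=0.6738, √(2b)=1.3476; F=0.6738×(-34.803)=-23.4501, v=8.7510/1.3476=6.4938
k=2: u−w=5.7500, u+w=12.1460; √(b/2)=0.6738, √(2b)=1.3476; F=0.6738×5.75=3.8743, v=12.1460/1.3476=9.0131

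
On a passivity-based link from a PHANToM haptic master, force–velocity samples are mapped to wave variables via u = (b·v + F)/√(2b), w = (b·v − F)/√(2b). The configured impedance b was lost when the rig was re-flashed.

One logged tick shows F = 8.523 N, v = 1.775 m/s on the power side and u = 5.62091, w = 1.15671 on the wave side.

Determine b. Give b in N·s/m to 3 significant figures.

u + w = 6.7776;  u + w = √(2b)·v, so √(2b) = 6.7776/1.775 = 3.8184.
b = (√(2b))²/2 = 14.5800/2 = 7.2900.
(Check via u − w = 2F/√(2b): u − w = 4.4642, 2F/√(2b) = 4.4642.)

b = 7.29 N·s/m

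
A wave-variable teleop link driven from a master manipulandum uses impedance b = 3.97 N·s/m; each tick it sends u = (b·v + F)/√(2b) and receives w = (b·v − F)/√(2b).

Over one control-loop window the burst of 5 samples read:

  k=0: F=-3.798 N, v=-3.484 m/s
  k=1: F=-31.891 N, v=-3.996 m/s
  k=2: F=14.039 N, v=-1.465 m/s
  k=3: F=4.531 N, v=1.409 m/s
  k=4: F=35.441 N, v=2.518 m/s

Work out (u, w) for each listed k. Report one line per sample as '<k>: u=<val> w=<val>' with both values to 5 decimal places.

0: u=-6.25647 w=-3.56075
1: u=-16.94766 w=5.68773
2: u=2.91822 w=-7.04629
3: u=3.59313 w=0.37715
4: u=16.12515 w=-9.02993

k=0: b·v=3.97×(-3.484)=-13.83148; √(2b)=2.81780; u=(-13.83148+(-3.798))/2.81780=-6.25647, w=(-13.83148−(-3.798))/2.81780=-3.56075
k=1: b·v=3.97×(-3.996)=-15.86412; √(2b)=2.81780; u=(-15.86412+(-31.891))/2.81780=-16.94766, w=(-15.86412−(-31.891))/2.81780=5.68773
k=2: b·v=3.97×(-1.465)=-5.81605; √(2b)=2.81780; u=(-5.81605+14.039)/2.81780=2.91822, w=(-5.81605−14.039)/2.81780=-7.04629
k=3: b·v=3.97×1.409=5.59373; √(2b)=2.81780; u=(5.59373+4.531)/2.81780=3.59313, w=(5.59373−4.531)/2.81780=0.37715
k=4: b·v=3.97×2.518=9.99646; √(2b)=2.81780; u=(9.99646+35.441)/2.81780=16.12515, w=(9.99646−35.441)/2.81780=-9.02993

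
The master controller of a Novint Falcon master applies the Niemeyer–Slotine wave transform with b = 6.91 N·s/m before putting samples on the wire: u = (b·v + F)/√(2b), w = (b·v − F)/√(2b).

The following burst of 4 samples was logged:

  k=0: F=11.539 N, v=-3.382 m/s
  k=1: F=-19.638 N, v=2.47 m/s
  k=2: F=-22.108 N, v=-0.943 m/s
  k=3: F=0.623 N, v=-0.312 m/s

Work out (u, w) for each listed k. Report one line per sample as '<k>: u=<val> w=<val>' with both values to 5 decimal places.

k=0: b·v=6.91×(-3.382)=-23.36962; √(2b)=3.71753; u=(-23.36962+11.539)/3.71753=-3.18239, w=(-23.36962−11.539)/3.71753=-9.39028
k=1: b·v=6.91×2.47=17.06770; √(2b)=3.71753; u=(17.06770+(-19.638))/3.71753=-0.69140, w=(17.06770−(-19.638))/3.71753=9.87369
k=2: b·v=6.91×(-0.943)=-6.51613; √(2b)=3.71753; u=(-6.51613+(-22.108))/3.71753=-7.69978, w=(-6.51613−(-22.108))/3.71753=4.19415
k=3: b·v=6.91×(-0.312)=-2.15592; √(2b)=3.71753; u=(-2.15592+0.623)/3.71753=-0.41235, w=(-2.15592−0.623)/3.71753=-0.74752

0: u=-3.18239 w=-9.39028
1: u=-0.69140 w=9.87369
2: u=-7.69978 w=4.19415
3: u=-0.41235 w=-0.74752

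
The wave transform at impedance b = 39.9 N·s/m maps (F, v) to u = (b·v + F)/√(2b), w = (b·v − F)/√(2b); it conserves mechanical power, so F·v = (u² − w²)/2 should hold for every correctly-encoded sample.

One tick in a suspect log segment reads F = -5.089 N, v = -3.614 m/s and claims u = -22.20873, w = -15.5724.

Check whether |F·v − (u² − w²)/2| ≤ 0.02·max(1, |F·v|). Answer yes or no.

F·v = (-5.089)×(-3.614) = 18.3916 W.
(u² − w²)/2 = (493.2277 − 242.4996)/2 = 125.3640 W.
|Δ| = 106.9724;  2% of max(1, |F·v|) = 0.3678.

no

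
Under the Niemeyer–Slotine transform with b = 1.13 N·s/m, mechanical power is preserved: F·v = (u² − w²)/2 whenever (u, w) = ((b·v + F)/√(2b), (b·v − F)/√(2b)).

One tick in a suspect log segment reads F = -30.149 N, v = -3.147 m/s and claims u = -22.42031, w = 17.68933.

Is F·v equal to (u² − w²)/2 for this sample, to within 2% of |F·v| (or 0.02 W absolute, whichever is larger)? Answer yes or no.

F·v = (-30.149)×(-3.147) = 94.87890 W.
(u² − w²)/2 = (502.67030 − 312.91240)/2 = 94.87895 W.
|Δ| = 0.00005;  2% of max(1, |F·v|) = 1.89758.

yes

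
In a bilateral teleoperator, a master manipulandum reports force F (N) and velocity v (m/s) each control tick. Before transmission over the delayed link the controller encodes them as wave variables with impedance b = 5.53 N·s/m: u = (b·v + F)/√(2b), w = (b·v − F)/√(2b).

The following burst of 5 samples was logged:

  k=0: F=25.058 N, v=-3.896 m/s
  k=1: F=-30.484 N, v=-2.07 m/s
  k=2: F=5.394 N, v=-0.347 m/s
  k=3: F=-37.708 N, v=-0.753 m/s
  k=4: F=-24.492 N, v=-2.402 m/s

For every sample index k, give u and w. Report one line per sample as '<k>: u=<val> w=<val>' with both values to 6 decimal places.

k=0: b·v=5.53×(-3.896)=-21.544880; √(2b)=3.325658; u=(-21.544880+25.058)/3.325658=1.056368, w=(-21.544880−25.058)/3.325658=-14.013131
k=1: b·v=5.53×(-2.07)=-11.447100; √(2b)=3.325658; u=(-11.447100+(-30.484))/3.325658=-12.608363, w=(-11.447100−(-30.484))/3.325658=5.724251
k=2: b·v=5.53×(-0.347)=-1.918910; √(2b)=3.325658; u=(-1.918910+5.394)/3.325658=1.044933, w=(-1.918910−5.394)/3.325658=-2.198936
k=3: b·v=5.53×(-0.753)=-4.164090; √(2b)=3.325658; u=(-4.164090+(-37.708))/3.325658=-12.590619, w=(-4.164090−(-37.708))/3.325658=10.086398
k=4: b·v=5.53×(-2.402)=-13.283060; √(2b)=3.325658; u=(-13.283060+(-24.492))/3.325658=-11.358673, w=(-13.283060−(-24.492))/3.325658=3.370443

0: u=1.056368 w=-14.013131
1: u=-12.608363 w=5.724251
2: u=1.044933 w=-2.198936
3: u=-12.590619 w=10.086398
4: u=-11.358673 w=3.370443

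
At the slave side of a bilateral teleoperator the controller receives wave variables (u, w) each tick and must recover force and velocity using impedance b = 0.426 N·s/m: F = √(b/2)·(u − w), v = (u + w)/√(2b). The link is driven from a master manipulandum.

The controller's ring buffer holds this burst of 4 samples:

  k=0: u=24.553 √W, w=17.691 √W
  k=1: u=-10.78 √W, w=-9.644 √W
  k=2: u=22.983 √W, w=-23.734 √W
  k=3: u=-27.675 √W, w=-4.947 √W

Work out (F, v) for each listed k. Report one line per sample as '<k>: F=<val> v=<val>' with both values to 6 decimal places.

0: F=3.166945 v=45.766240
1: F=-0.524286 v=-22.126922
2: F=21.560794 v=-0.813617
3: F=-10.489409 v=-35.341973

k=0: u−w=6.862000, u+w=42.244000; √(b/2)=0.461519, √(2b)=0.923038; F=0.461519×6.862=3.166945, v=42.244000/0.923038=45.766240
k=1: u−w=-1.136000, u+w=-20.424000; √(b/2)=0.461519, √(2b)=0.923038; F=0.461519×(-1.136)=-0.524286, v=-20.424000/0.923038=-22.126922
k=2: u−w=46.717000, u+w=-0.751000; √(b/2)=0.461519, √(2b)=0.923038; F=0.461519×46.717=21.560794, v=-0.751000/0.923038=-0.813617
k=3: u−w=-22.728000, u+w=-32.622000; √(b/2)=0.461519, √(2b)=0.923038; F=0.461519×(-22.728)=-10.489409, v=-32.622000/0.923038=-35.341973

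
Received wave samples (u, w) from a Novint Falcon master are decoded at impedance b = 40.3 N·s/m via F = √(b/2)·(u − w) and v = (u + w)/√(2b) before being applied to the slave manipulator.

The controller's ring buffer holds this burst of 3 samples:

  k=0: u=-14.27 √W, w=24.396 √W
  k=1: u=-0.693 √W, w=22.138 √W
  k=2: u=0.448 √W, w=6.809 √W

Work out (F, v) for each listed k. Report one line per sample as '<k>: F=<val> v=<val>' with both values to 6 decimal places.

0: F=-173.566846 v=1.127899
1: F=-102.485508 v=2.388683
2: F=-28.553735 v=0.808332

k=0: u−w=-38.666000, u+w=10.126000; √(b/2)=4.488875, √(2b)=8.977750; F=4.488875×(-38.666)=-173.566846, v=10.126000/8.977750=1.127899
k=1: u−w=-22.831000, u+w=21.445000; √(b/2)=4.488875, √(2b)=8.977750; F=4.488875×(-22.831)=-102.485508, v=21.445000/8.977750=2.388683
k=2: u−w=-6.361000, u+w=7.257000; √(b/2)=4.488875, √(2b)=8.977750; F=4.488875×(-6.361)=-28.553735, v=7.257000/8.977750=0.808332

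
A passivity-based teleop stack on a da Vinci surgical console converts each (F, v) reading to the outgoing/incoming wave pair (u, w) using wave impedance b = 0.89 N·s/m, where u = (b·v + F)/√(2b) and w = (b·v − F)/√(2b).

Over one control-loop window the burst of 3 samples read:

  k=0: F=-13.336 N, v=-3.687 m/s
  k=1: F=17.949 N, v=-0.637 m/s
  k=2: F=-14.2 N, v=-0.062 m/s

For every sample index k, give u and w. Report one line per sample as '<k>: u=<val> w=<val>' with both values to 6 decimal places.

k=0: b·v=0.89×(-3.687)=-3.281430; √(2b)=1.334166; u=(-3.281430+(-13.336))/1.334166=-12.455290, w=(-3.281430−(-13.336))/1.334166=7.536219
k=1: b·v=0.89×(-0.637)=-0.566930; √(2b)=1.334166; u=(-0.566930+17.949)/1.334166=13.028412, w=(-0.566930−17.949)/1.334166=-13.878276
k=2: b·v=0.89×(-0.062)=-0.055180; √(2b)=1.334166; u=(-0.055180+(-14.2))/1.334166=-10.684709, w=(-0.055180−(-14.2))/1.334166=10.601991

0: u=-12.455290 w=7.536219
1: u=13.028412 w=-13.878276
2: u=-10.684709 w=10.601991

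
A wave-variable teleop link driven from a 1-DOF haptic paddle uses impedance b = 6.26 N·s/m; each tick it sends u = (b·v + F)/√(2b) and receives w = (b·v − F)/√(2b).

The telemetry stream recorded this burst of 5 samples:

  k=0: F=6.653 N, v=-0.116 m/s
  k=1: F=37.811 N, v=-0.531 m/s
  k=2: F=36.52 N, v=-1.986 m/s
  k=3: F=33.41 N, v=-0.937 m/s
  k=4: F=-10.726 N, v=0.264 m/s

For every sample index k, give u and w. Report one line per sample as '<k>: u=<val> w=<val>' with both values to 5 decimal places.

k=0: b·v=6.26×(-0.116)=-0.72616; √(2b)=3.53836; u=(-0.72616+6.653)/3.53836=1.67502, w=(-0.72616−6.653)/3.53836=-2.08547
k=1: b·v=6.26×(-0.531)=-3.32406; √(2b)=3.53836; u=(-3.32406+37.811)/3.53836=9.74659, w=(-3.32406−37.811)/3.53836=-11.62546
k=2: b·v=6.26×(-1.986)=-12.43236; √(2b)=3.53836; u=(-12.43236+36.52)/3.53836=6.80757, w=(-12.43236−36.52)/3.53836=-13.83475
k=3: b·v=6.26×(-0.937)=-5.86562; √(2b)=3.53836; u=(-5.86562+33.41)/3.53836=7.78450, w=(-5.86562−33.41)/3.53836=-11.09995
k=4: b·v=6.26×0.264=1.65264; √(2b)=3.53836; u=(1.65264+(-10.726))/3.53836=-2.56428, w=(1.65264−(-10.726))/3.53836=3.49841

0: u=1.67502 w=-2.08547
1: u=9.74659 w=-11.62546
2: u=6.80757 w=-13.83475
3: u=7.78450 w=-11.09995
4: u=-2.56428 w=3.49841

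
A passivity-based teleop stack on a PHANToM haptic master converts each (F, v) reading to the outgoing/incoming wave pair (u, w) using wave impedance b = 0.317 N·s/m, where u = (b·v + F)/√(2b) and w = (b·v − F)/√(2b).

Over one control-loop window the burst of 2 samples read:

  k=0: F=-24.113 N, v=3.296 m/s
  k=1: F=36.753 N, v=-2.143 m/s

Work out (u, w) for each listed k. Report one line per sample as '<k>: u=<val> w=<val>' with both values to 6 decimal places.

k=0: b·v=0.317×3.296=1.044832; √(2b)=0.796241; u=(1.044832+(-24.113))/0.796241=-28.971333, w=(1.044832−(-24.113))/0.796241=31.595744
k=1: b·v=0.317×(-2.143)=-0.679331; √(2b)=0.796241; u=(-0.679331+36.753)/0.796241=45.304953, w=(-0.679331−36.753)/0.796241=-47.011298

0: u=-28.971333 w=31.595744
1: u=45.304953 w=-47.011298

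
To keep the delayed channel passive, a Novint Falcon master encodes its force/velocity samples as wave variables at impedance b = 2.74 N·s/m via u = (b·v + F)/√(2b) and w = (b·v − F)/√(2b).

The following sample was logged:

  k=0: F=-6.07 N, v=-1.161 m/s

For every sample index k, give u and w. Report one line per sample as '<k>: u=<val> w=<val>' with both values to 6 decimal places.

0: u=-3.951891 w=1.234060

k=0: b·v=2.74×(-1.161)=-3.181140; √(2b)=2.340940; u=(-3.181140+(-6.07))/2.340940=-3.951891, w=(-3.181140−(-6.07))/2.340940=1.234060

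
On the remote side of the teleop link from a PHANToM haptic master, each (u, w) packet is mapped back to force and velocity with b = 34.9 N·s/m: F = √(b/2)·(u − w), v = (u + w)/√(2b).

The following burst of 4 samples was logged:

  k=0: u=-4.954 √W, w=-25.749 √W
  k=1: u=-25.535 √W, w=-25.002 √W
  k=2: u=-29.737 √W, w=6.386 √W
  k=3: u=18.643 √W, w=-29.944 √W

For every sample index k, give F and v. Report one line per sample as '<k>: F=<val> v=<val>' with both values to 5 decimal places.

0: F=86.86736 v=-3.67496
1: F=-2.22651 v=-6.04897
2: F=-150.89732 v=-2.79497
3: F=202.96343 v=-1.35266

k=0: u−w=20.79500, u+w=-30.70300; √(b/2)=4.17732, √(2b)=8.35464; F=4.17732×20.795=86.86736, v=-30.70300/8.35464=-3.67496
k=1: u−w=-0.53300, u+w=-50.53700; √(b/2)=4.17732, √(2b)=8.35464; F=4.17732×(-0.533)=-2.22651, v=-50.53700/8.35464=-6.04897
k=2: u−w=-36.12300, u+w=-23.35100; √(b/2)=4.17732, √(2b)=8.35464; F=4.17732×(-36.123)=-150.89732, v=-23.35100/8.35464=-2.79497
k=3: u−w=48.58700, u+w=-11.30100; √(b/2)=4.17732, √(2b)=8.35464; F=4.17732×48.587=202.96343, v=-11.30100/8.35464=-1.35266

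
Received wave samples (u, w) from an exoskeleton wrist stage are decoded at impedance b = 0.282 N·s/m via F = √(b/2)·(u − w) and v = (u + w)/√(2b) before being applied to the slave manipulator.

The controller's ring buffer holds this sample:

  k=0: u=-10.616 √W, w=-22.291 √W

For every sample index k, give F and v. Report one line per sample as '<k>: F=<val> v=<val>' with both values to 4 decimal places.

k=0: u−w=11.6750, u+w=-32.9070; √(b/2)=0.3755, √(2b)=0.7510; F=0.3755×11.675=4.3840, v=-32.9070/0.7510=-43.8176

0: F=4.3840 v=-43.8176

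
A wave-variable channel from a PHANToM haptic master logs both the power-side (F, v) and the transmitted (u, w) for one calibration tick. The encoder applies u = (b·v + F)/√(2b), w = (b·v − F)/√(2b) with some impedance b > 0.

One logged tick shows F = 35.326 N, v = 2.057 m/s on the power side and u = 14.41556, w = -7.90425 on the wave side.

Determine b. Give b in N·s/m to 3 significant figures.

b = 5.01 N·s/m

u + w = 6.5113;  u + w = √(2b)·v, so √(2b) = 6.5113/2.057 = 3.1654.
b = (√(2b))²/2 = 10.0200/2 = 5.0100.
(Check via u − w = 2F/√(2b): u − w = 22.3198, 2F/√(2b) = 22.3198.)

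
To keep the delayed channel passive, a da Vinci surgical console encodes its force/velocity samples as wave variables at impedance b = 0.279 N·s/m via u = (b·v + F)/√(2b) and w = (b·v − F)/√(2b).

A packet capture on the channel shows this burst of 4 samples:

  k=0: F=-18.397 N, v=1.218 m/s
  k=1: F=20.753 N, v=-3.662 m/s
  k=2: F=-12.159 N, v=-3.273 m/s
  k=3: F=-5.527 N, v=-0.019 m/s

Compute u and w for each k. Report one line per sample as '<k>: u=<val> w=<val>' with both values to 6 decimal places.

k=0: b·v=0.279×1.218=0.339822; √(2b)=0.746994; u=(0.339822+(-18.397))/0.746994=-24.173124, w=(0.339822−(-18.397))/0.746994=25.082963
k=1: b·v=0.279×(-3.662)=-1.021698; √(2b)=0.746994; u=(-1.021698+20.753)/0.746994=26.414272, w=(-1.021698−20.753)/0.746994=-29.149764
k=2: b·v=0.279×(-3.273)=-0.913167; √(2b)=0.746994; u=(-0.913167+(-12.159))/0.746994=-17.499695, w=(-0.913167−(-12.159))/0.746994=15.054784
k=3: b·v=0.279×(-0.019)=-0.005301; √(2b)=0.746994; u=(-0.005301+(-5.527))/0.746994=-7.406085, w=(-0.005301−(-5.527))/0.746994=7.391892

0: u=-24.173124 w=25.082963
1: u=26.414272 w=-29.149764
2: u=-17.499695 w=15.054784
3: u=-7.406085 w=7.391892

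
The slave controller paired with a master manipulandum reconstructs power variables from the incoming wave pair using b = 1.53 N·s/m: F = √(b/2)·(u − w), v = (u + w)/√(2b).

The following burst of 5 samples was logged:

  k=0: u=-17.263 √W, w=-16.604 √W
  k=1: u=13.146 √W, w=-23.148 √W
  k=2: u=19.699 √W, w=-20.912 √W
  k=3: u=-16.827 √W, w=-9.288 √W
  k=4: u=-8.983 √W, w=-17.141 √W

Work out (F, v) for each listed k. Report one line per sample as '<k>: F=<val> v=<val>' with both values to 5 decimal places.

0: F=-0.57639 v=-19.36048
1: F=31.74429 v=-5.71776
2: F=35.52012 v=-0.69343
3: F=-6.59393 v=-14.92895
4: F=7.13534 v=-14.93410

k=0: u−w=-0.65900, u+w=-33.86700; √(b/2)=0.87464, √(2b)=1.74929; F=0.87464×(-0.659)=-0.57639, v=-33.86700/1.74929=-19.36048
k=1: u−w=36.29400, u+w=-10.00200; √(b/2)=0.87464, √(2b)=1.74929; F=0.87464×36.294=31.74429, v=-10.00200/1.74929=-5.71776
k=2: u−w=40.61100, u+w=-1.21300; √(b/2)=0.87464, √(2b)=1.74929; F=0.87464×40.611=35.52012, v=-1.21300/1.74929=-0.69343
k=3: u−w=-7.53900, u+w=-26.11500; √(b/2)=0.87464, √(2b)=1.74929; F=0.87464×(-7.539)=-6.59393, v=-26.11500/1.74929=-14.92895
k=4: u−w=8.15800, u+w=-26.12400; √(b/2)=0.87464, √(2b)=1.74929; F=0.87464×8.158=7.13534, v=-26.12400/1.74929=-14.93410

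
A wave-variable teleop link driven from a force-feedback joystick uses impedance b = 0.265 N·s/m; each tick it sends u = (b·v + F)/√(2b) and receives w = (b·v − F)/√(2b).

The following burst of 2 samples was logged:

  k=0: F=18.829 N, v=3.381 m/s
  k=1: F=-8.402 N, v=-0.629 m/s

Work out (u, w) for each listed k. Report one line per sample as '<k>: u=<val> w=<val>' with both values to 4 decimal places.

k=0: b·v=0.265×3.381=0.8960; √(2b)=0.7280; u=(0.8960+18.829)/0.7280=27.0943, w=(0.8960−18.829)/0.7280=-24.6329
k=1: b·v=0.265×(-0.629)=-0.1667; √(2b)=0.7280; u=(-0.1667+(-8.402))/0.7280=-11.7700, w=(-0.1667−(-8.402))/0.7280=11.3121

0: u=27.0943 w=-24.6329
1: u=-11.7700 w=11.3121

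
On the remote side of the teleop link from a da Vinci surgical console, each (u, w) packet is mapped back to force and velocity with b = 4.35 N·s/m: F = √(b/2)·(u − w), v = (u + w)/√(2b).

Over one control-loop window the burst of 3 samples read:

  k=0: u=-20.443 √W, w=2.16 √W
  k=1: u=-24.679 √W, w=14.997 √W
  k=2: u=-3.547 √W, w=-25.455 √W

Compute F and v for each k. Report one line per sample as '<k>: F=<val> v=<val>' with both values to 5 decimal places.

0: F=-33.33464 v=-6.19852
1: F=-58.51369 v=-3.28251
2: F=32.30966 v=-9.83260

k=0: u−w=-22.60300, u+w=-18.28300; √(b/2)=1.47479, √(2b)=2.94958; F=1.47479×(-22.603)=-33.33464, v=-18.28300/2.94958=-6.19852
k=1: u−w=-39.67600, u+w=-9.68200; √(b/2)=1.47479, √(2b)=2.94958; F=1.47479×(-39.676)=-58.51369, v=-9.68200/2.94958=-3.28251
k=2: u−w=21.90800, u+w=-29.00200; √(b/2)=1.47479, √(2b)=2.94958; F=1.47479×21.908=32.30966, v=-29.00200/2.94958=-9.83260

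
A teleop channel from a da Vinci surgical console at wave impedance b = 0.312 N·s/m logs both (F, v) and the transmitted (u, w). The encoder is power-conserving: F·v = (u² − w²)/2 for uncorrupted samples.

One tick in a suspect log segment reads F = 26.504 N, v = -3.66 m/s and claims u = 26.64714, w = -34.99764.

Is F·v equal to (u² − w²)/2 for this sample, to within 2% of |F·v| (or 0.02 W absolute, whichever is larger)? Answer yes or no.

F·v = 26.504×(-3.66) = -97.00464 W.
(u² − w²)/2 = (710.07007 − 1224.83481)/2 = -257.38237 W.
|Δ| = 160.37773;  2% of max(1, |F·v|) = 1.94009.

no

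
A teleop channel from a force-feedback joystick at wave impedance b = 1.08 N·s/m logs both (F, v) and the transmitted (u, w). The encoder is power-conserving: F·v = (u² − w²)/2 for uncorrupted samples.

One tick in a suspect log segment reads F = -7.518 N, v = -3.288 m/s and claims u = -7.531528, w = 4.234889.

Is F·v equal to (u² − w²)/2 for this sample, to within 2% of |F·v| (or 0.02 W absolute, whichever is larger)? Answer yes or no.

no

F·v = (-7.518)×(-3.288) = 24.719184 W.
(u² − w²)/2 = (56.723914 − 17.934285)/2 = 19.394815 W.
|Δ| = 5.324369;  2% of max(1, |F·v|) = 0.494384.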